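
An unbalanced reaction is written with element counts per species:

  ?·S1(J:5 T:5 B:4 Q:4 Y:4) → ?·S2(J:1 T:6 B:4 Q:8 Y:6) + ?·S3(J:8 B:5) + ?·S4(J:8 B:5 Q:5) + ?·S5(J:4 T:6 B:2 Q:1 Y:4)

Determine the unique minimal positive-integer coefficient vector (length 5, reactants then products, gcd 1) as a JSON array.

Coefficients: [6, 2, 1, 1, 3]

J: 6·5 = 30 | 2·1+1·8+1·8+3·4 = 30
T: 6·5 = 30 | 2·6+1·0+1·0+3·6 = 30
B: 6·4 = 24 | 2·4+1·5+1·5+3·2 = 24
Q: 6·4 = 24 | 2·8+1·0+1·5+3·1 = 24
Y: 6·4 = 24 | 2·6+1·0+1·0+3·4 = 24
gcd(6,2,1,1,3) = 1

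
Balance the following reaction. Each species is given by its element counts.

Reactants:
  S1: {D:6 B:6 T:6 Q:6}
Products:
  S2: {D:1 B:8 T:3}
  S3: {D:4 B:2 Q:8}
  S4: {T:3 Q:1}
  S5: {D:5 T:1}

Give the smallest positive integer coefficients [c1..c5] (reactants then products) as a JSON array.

Coefficients: [5, 3, 3, 6, 3]

D: 5·6 = 30 | 3·1+3·4+6·0+3·5 = 30
B: 5·6 = 30 | 3·8+3·2+6·0+3·0 = 30
T: 5·6 = 30 | 3·3+3·0+6·3+3·1 = 30
Q: 5·6 = 30 | 3·0+3·8+6·1+3·0 = 30
gcd(5,3,3,6,3) = 1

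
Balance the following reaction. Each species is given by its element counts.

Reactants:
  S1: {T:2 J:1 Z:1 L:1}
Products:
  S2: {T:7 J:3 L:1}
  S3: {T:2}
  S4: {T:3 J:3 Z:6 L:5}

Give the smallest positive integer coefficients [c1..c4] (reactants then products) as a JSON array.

T: 6·2 = 12 | 1·7+1·2+1·3 = 12
J: 6·1 = 6 | 1·3+1·0+1·3 = 6
Z: 6·1 = 6 | 1·0+1·0+1·6 = 6
L: 6·1 = 6 | 1·1+1·0+1·5 = 6
gcd(6,1,1,1) = 1

Coefficients: [6, 1, 1, 1]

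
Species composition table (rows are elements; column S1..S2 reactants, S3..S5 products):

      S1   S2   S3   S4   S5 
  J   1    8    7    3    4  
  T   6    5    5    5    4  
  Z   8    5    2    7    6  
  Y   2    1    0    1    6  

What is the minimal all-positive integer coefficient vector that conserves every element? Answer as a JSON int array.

Coefficients: [4, 4, 2, 6, 1]

J: 4·1+4·8 = 36 | 2·7+6·3+1·4 = 36
T: 4·6+4·5 = 44 | 2·5+6·5+1·4 = 44
Z: 4·8+4·5 = 52 | 2·2+6·7+1·6 = 52
Y: 4·2+4·1 = 12 | 2·0+6·1+1·6 = 12
gcd(4,4,2,6,1) = 1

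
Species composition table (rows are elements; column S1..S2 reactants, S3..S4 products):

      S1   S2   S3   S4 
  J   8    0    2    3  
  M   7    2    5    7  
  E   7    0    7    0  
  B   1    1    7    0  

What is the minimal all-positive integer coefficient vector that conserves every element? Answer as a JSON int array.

Coefficients: [1, 6, 1, 2]

J: 1·8+6·0 = 8 | 1·2+2·3 = 8
M: 1·7+6·2 = 19 | 1·5+2·7 = 19
E: 1·7+6·0 = 7 | 1·7+2·0 = 7
B: 1·1+6·1 = 7 | 1·7+2·0 = 7
gcd(1,6,1,2) = 1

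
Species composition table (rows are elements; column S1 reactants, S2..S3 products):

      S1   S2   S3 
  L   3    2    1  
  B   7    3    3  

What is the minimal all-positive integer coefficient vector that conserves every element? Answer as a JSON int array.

L: 3·3 = 9 | 2·2+5·1 = 9
B: 3·7 = 21 | 2·3+5·3 = 21
gcd(3,2,5) = 1

Coefficients: [3, 2, 5]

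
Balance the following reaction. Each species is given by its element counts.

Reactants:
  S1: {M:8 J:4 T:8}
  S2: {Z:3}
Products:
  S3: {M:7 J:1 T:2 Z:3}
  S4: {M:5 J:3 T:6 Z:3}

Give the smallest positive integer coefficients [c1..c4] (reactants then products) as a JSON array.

Coefficients: [4, 6, 1, 5]

M: 4·8+6·0 = 32 | 1·7+5·5 = 32
J: 4·4+6·0 = 16 | 1·1+5·3 = 16
T: 4·8+6·0 = 32 | 1·2+5·6 = 32
Z: 4·0+6·3 = 18 | 1·3+5·3 = 18
gcd(4,6,1,5) = 1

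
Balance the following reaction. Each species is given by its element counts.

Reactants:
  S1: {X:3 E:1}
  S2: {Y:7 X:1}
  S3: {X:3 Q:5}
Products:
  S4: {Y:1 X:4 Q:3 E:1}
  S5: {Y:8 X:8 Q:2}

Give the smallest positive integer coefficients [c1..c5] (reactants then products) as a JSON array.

Coefficients: [6, 2, 4, 6, 1]

Y: 6·0+2·7+4·0 = 14 | 6·1+1·8 = 14
X: 6·3+2·1+4·3 = 32 | 6·4+1·8 = 32
Q: 6·0+2·0+4·5 = 20 | 6·3+1·2 = 20
E: 6·1+2·0+4·0 = 6 | 6·1+1·0 = 6
gcd(6,2,4,6,1) = 1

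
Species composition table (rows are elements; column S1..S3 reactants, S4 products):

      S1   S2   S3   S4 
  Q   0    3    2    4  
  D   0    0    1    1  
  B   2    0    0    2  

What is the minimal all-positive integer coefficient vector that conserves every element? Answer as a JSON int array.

Q: 3·0+2·3+3·2 = 12 | 3·4 = 12
D: 3·0+2·0+3·1 = 3 | 3·1 = 3
B: 3·2+2·0+3·0 = 6 | 3·2 = 6
gcd(3,2,3,3) = 1

Coefficients: [3, 2, 3, 3]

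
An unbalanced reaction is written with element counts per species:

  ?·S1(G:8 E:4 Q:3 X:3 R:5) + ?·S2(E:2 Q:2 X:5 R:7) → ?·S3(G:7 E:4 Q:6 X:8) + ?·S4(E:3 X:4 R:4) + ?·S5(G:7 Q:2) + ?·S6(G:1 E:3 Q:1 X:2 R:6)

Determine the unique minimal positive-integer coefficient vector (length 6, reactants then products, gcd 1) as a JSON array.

G: 6·8+2·0 = 48 | 1·7+2·0+5·7+6·1 = 48
E: 6·4+2·2 = 28 | 1·4+2·3+5·0+6·3 = 28
Q: 6·3+2·2 = 22 | 1·6+2·0+5·2+6·1 = 22
X: 6·3+2·5 = 28 | 1·8+2·4+5·0+6·2 = 28
R: 6·5+2·7 = 44 | 1·0+2·4+5·0+6·6 = 44
gcd(6,2,1,2,5,6) = 1

Coefficients: [6, 2, 1, 2, 5, 6]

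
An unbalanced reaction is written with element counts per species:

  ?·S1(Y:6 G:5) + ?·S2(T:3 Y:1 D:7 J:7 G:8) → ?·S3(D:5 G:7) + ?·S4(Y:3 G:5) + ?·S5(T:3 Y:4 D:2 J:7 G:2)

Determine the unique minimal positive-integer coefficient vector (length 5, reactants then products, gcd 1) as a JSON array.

T: 4·0+5·3 = 15 | 5·0+3·0+5·3 = 15
Y: 4·6+5·1 = 29 | 5·0+3·3+5·4 = 29
D: 4·0+5·7 = 35 | 5·5+3·0+5·2 = 35
J: 4·0+5·7 = 35 | 5·0+3·0+5·7 = 35
G: 4·5+5·8 = 60 | 5·7+3·5+5·2 = 60
gcd(4,5,5,3,5) = 1

Coefficients: [4, 5, 5, 3, 5]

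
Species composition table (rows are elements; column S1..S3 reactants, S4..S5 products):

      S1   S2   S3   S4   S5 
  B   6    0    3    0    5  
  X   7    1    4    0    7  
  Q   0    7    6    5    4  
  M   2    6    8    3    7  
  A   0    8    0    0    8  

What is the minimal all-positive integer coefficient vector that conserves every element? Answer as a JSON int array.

Coefficients: [2, 3, 1, 3, 3]

B: 2·6+3·0+1·3 = 15 | 3·0+3·5 = 15
X: 2·7+3·1+1·4 = 21 | 3·0+3·7 = 21
Q: 2·0+3·7+1·6 = 27 | 3·5+3·4 = 27
M: 2·2+3·6+1·8 = 30 | 3·3+3·7 = 30
A: 2·0+3·8+1·0 = 24 | 3·0+3·8 = 24
gcd(2,3,1,3,3) = 1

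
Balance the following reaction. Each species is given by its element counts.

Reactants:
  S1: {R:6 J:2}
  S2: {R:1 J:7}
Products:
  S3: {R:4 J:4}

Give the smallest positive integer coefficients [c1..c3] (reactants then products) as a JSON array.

Coefficients: [3, 2, 5]

R: 3·6+2·1 = 20 | 5·4 = 20
J: 3·2+2·7 = 20 | 5·4 = 20
gcd(3,2,5) = 1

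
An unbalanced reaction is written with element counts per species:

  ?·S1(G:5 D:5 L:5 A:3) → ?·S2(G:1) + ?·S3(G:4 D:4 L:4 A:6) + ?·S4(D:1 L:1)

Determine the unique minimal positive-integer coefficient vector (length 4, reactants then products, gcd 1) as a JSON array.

G: 2·5 = 10 | 6·1+1·4+6·0 = 10
D: 2·5 = 10 | 6·0+1·4+6·1 = 10
L: 2·5 = 10 | 6·0+1·4+6·1 = 10
A: 2·3 = 6 | 6·0+1·6+6·0 = 6
gcd(2,6,1,6) = 1

Coefficients: [2, 6, 1, 6]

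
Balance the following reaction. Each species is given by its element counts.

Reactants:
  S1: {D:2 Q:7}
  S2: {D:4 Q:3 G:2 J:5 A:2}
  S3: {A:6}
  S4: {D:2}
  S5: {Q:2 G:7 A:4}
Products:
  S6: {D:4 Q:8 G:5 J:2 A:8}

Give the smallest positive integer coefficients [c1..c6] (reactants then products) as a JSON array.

Coefficients: [4, 2, 4, 2, 3, 5]

D: 4·2+2·4+4·0+2·2+3·0 = 20 | 5·4 = 20
Q: 4·7+2·3+4·0+2·0+3·2 = 40 | 5·8 = 40
G: 4·0+2·2+4·0+2·0+3·7 = 25 | 5·5 = 25
J: 4·0+2·5+4·0+2·0+3·0 = 10 | 5·2 = 10
A: 4·0+2·2+4·6+2·0+3·4 = 40 | 5·8 = 40
gcd(4,2,4,2,3,5) = 1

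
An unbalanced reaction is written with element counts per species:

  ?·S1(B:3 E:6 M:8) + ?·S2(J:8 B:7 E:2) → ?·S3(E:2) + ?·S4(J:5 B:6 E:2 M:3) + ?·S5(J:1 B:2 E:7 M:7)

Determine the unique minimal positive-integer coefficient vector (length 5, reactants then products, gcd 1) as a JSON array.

J: 4·0+4·8 = 32 | 3·0+6·5+2·1 = 32
B: 4·3+4·7 = 40 | 3·0+6·6+2·2 = 40
E: 4·6+4·2 = 32 | 3·2+6·2+2·7 = 32
M: 4·8+4·0 = 32 | 3·0+6·3+2·7 = 32
gcd(4,4,3,6,2) = 1

Coefficients: [4, 4, 3, 6, 2]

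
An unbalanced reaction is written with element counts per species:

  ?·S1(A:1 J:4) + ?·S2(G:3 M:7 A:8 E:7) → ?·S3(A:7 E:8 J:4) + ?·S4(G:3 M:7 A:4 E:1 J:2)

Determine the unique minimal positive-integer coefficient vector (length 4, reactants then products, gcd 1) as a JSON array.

Coefficients: [5, 4, 3, 4]

G: 5·0+4·3 = 12 | 3·0+4·3 = 12
M: 5·0+4·7 = 28 | 3·0+4·7 = 28
A: 5·1+4·8 = 37 | 3·7+4·4 = 37
E: 5·0+4·7 = 28 | 3·8+4·1 = 28
J: 5·4+4·0 = 20 | 3·4+4·2 = 20
gcd(5,4,3,4) = 1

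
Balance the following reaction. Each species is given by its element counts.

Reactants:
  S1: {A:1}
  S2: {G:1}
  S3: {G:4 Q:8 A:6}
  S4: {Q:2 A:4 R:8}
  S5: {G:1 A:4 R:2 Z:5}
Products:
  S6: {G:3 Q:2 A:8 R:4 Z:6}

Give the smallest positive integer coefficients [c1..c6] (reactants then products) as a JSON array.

G: 6·0+5·1+1·4+1·0+6·1 = 15 | 5·3 = 15
Q: 6·0+5·0+1·8+1·2+6·0 = 10 | 5·2 = 10
A: 6·1+5·0+1·6+1·4+6·4 = 40 | 5·8 = 40
R: 6·0+5·0+1·0+1·8+6·2 = 20 | 5·4 = 20
Z: 6·0+5·0+1·0+1·0+6·5 = 30 | 5·6 = 30
gcd(6,5,1,1,6,5) = 1

Coefficients: [6, 5, 1, 1, 6, 5]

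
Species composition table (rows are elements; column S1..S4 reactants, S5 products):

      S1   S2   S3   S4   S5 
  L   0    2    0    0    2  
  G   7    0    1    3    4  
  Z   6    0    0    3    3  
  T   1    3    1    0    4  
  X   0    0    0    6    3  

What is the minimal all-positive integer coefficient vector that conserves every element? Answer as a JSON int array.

Coefficients: [1, 4, 3, 2, 4]

L: 1·0+4·2+3·0+2·0 = 8 | 4·2 = 8
G: 1·7+4·0+3·1+2·3 = 16 | 4·4 = 16
Z: 1·6+4·0+3·0+2·3 = 12 | 4·3 = 12
T: 1·1+4·3+3·1+2·0 = 16 | 4·4 = 16
X: 1·0+4·0+3·0+2·6 = 12 | 4·3 = 12
gcd(1,4,3,2,4) = 1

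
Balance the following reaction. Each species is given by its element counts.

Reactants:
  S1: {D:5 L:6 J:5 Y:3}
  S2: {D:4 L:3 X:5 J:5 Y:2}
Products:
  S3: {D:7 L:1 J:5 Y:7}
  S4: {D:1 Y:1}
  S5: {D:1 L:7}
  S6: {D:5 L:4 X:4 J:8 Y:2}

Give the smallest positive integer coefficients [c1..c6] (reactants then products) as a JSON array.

D: 5·5+4·4 = 41 | 1·7+6·1+3·1+5·5 = 41
L: 5·6+4·3 = 42 | 1·1+6·0+3·7+5·4 = 42
X: 5·0+4·5 = 20 | 1·0+6·0+3·0+5·4 = 20
J: 5·5+4·5 = 45 | 1·5+6·0+3·0+5·8 = 45
Y: 5·3+4·2 = 23 | 1·7+6·1+3·0+5·2 = 23
gcd(5,4,1,6,3,5) = 1

Coefficients: [5, 4, 1, 6, 3, 5]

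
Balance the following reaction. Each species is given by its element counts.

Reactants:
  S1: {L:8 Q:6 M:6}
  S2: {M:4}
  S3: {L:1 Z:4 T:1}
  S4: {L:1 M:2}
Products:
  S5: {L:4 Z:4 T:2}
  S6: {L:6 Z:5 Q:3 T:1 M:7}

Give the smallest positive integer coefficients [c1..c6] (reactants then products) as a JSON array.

Coefficients: [2, 1, 6, 6, 1, 4]

L: 2·8+1·0+6·1+6·1 = 28 | 1·4+4·6 = 28
Z: 2·0+1·0+6·4+6·0 = 24 | 1·4+4·5 = 24
Q: 2·6+1·0+6·0+6·0 = 12 | 1·0+4·3 = 12
T: 2·0+1·0+6·1+6·0 = 6 | 1·2+4·1 = 6
M: 2·6+1·4+6·0+6·2 = 28 | 1·0+4·7 = 28
gcd(2,1,6,6,1,4) = 1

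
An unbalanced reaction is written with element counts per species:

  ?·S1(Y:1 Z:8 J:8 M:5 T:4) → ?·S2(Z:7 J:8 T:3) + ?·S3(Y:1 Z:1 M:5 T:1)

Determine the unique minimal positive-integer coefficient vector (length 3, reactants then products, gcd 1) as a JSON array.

Coefficients: [1, 1, 1]

Y: 1·1 = 1 | 1·0+1·1 = 1
Z: 1·8 = 8 | 1·7+1·1 = 8
J: 1·8 = 8 | 1·8+1·0 = 8
M: 1·5 = 5 | 1·0+1·5 = 5
T: 1·4 = 4 | 1·3+1·1 = 4
gcd(1,1,1) = 1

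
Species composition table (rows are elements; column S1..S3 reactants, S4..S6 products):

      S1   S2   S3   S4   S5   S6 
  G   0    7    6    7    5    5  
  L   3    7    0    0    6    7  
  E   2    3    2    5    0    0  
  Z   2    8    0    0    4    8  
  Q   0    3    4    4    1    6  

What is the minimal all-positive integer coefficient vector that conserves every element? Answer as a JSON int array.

Coefficients: [2, 1, 4, 3, 1, 1]

G: 2·0+1·7+4·6 = 31 | 3·7+1·5+1·5 = 31
L: 2·3+1·7+4·0 = 13 | 3·0+1·6+1·7 = 13
E: 2·2+1·3+4·2 = 15 | 3·5+1·0+1·0 = 15
Z: 2·2+1·8+4·0 = 12 | 3·0+1·4+1·8 = 12
Q: 2·0+1·3+4·4 = 19 | 3·4+1·1+1·6 = 19
gcd(2,1,4,3,1,1) = 1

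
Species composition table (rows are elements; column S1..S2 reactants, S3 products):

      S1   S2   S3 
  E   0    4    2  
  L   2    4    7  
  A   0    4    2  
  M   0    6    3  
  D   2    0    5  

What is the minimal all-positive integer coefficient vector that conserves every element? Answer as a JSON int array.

E: 5·0+1·4 = 4 | 2·2 = 4
L: 5·2+1·4 = 14 | 2·7 = 14
A: 5·0+1·4 = 4 | 2·2 = 4
M: 5·0+1·6 = 6 | 2·3 = 6
D: 5·2+1·0 = 10 | 2·5 = 10
gcd(5,1,2) = 1

Coefficients: [5, 1, 2]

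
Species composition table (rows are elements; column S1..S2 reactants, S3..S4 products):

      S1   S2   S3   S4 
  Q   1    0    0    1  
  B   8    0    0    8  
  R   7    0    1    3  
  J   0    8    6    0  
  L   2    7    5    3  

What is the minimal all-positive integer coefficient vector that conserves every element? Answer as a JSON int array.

Coefficients: [1, 3, 4, 1]

Q: 1·1+3·0 = 1 | 4·0+1·1 = 1
B: 1·8+3·0 = 8 | 4·0+1·8 = 8
R: 1·7+3·0 = 7 | 4·1+1·3 = 7
J: 1·0+3·8 = 24 | 4·6+1·0 = 24
L: 1·2+3·7 = 23 | 4·5+1·3 = 23
gcd(1,3,4,1) = 1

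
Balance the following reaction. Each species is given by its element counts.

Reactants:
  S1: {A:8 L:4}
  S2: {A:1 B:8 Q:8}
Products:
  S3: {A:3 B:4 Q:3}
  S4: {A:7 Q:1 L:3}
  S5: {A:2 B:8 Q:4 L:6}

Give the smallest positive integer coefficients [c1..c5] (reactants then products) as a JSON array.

Coefficients: [6, 2, 2, 6, 1]

A: 6·8+2·1 = 50 | 2·3+6·7+1·2 = 50
B: 6·0+2·8 = 16 | 2·4+6·0+1·8 = 16
Q: 6·0+2·8 = 16 | 2·3+6·1+1·4 = 16
L: 6·4+2·0 = 24 | 2·0+6·3+1·6 = 24
gcd(6,2,2,6,1) = 1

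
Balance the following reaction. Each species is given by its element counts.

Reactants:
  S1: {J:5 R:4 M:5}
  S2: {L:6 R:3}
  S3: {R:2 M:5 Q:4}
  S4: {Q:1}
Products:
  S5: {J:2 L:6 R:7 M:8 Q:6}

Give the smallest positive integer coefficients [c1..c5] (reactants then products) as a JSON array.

Coefficients: [2, 5, 6, 6, 5]

J: 2·5+5·0+6·0+6·0 = 10 | 5·2 = 10
L: 2·0+5·6+6·0+6·0 = 30 | 5·6 = 30
R: 2·4+5·3+6·2+6·0 = 35 | 5·7 = 35
M: 2·5+5·0+6·5+6·0 = 40 | 5·8 = 40
Q: 2·0+5·0+6·4+6·1 = 30 | 5·6 = 30
gcd(2,5,6,6,5) = 1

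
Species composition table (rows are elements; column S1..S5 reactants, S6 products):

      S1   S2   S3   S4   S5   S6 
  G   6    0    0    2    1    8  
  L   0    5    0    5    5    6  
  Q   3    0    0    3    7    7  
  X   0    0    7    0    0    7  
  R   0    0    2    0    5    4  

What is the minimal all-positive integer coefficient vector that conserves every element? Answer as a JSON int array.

G: 6·6+3·0+5·0+1·2+2·1 = 40 | 5·8 = 40
L: 6·0+3·5+5·0+1·5+2·5 = 30 | 5·6 = 30
Q: 6·3+3·0+5·0+1·3+2·7 = 35 | 5·7 = 35
X: 6·0+3·0+5·7+1·0+2·0 = 35 | 5·7 = 35
R: 6·0+3·0+5·2+1·0+2·5 = 20 | 5·4 = 20
gcd(6,3,5,1,2,5) = 1

Coefficients: [6, 3, 5, 1, 2, 5]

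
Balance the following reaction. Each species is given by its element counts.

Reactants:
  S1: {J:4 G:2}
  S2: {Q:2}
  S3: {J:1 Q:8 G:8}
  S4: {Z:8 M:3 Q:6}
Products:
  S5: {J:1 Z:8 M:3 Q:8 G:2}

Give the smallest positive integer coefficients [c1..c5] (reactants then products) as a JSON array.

Coefficients: [1, 1, 1, 5, 5]

J: 1·4+1·0+1·1+5·0 = 5 | 5·1 = 5
Z: 1·0+1·0+1·0+5·8 = 40 | 5·8 = 40
M: 1·0+1·0+1·0+5·3 = 15 | 5·3 = 15
Q: 1·0+1·2+1·8+5·6 = 40 | 5·8 = 40
G: 1·2+1·0+1·8+5·0 = 10 | 5·2 = 10
gcd(1,1,1,5,5) = 1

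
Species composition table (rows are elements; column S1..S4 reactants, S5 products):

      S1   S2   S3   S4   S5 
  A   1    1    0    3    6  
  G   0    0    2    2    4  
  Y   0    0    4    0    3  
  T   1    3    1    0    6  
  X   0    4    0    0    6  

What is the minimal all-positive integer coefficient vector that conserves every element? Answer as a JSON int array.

Coefficients: [3, 6, 3, 5, 4]

A: 3·1+6·1+3·0+5·3 = 24 | 4·6 = 24
G: 3·0+6·0+3·2+5·2 = 16 | 4·4 = 16
Y: 3·0+6·0+3·4+5·0 = 12 | 4·3 = 12
T: 3·1+6·3+3·1+5·0 = 24 | 4·6 = 24
X: 3·0+6·4+3·0+5·0 = 24 | 4·6 = 24
gcd(3,6,3,5,4) = 1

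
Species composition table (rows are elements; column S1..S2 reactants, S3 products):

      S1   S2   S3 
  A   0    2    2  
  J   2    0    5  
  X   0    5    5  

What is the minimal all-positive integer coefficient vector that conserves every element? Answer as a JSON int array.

A: 5·0+2·2 = 4 | 2·2 = 4
J: 5·2+2·0 = 10 | 2·5 = 10
X: 5·0+2·5 = 10 | 2·5 = 10
gcd(5,2,2) = 1

Coefficients: [5, 2, 2]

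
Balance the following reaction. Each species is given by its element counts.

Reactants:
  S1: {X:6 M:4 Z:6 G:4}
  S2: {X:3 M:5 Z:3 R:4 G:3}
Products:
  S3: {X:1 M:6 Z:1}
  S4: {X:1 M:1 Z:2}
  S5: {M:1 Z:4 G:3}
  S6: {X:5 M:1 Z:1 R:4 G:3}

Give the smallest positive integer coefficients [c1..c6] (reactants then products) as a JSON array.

X: 3·6+5·3 = 33 | 4·1+4·1+4·0+5·5 = 33
M: 3·4+5·5 = 37 | 4·6+4·1+4·1+5·1 = 37
Z: 3·6+5·3 = 33 | 4·1+4·2+4·4+5·1 = 33
R: 3·0+5·4 = 20 | 4·0+4·0+4·0+5·4 = 20
G: 3·4+5·3 = 27 | 4·0+4·0+4·3+5·3 = 27
gcd(3,5,4,4,4,5) = 1

Coefficients: [3, 5, 4, 4, 4, 5]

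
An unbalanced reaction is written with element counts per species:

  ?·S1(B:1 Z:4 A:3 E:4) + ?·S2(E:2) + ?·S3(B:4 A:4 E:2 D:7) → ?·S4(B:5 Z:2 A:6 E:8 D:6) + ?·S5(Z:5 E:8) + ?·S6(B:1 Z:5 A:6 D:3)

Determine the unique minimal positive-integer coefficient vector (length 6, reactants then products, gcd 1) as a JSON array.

B: 4·1+5·0+3·4 = 16 | 3·5+1·0+1·1 = 16
Z: 4·4+5·0+3·0 = 16 | 3·2+1·5+1·5 = 16
A: 4·3+5·0+3·4 = 24 | 3·6+1·0+1·6 = 24
E: 4·4+5·2+3·2 = 32 | 3·8+1·8+1·0 = 32
D: 4·0+5·0+3·7 = 21 | 3·6+1·0+1·3 = 21
gcd(4,5,3,3,1,1) = 1

Coefficients: [4, 5, 3, 3, 1, 1]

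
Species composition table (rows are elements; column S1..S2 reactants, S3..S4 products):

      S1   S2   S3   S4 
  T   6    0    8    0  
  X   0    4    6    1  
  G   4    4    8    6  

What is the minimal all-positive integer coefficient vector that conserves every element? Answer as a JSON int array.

Coefficients: [4, 5, 3, 2]

T: 4·6+5·0 = 24 | 3·8+2·0 = 24
X: 4·0+5·4 = 20 | 3·6+2·1 = 20
G: 4·4+5·4 = 36 | 3·8+2·6 = 36
gcd(4,5,3,2) = 1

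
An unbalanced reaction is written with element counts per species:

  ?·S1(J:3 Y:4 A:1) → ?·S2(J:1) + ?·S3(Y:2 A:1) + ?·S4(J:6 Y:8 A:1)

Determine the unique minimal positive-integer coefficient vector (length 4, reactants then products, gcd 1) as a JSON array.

Coefficients: [3, 3, 2, 1]

J: 3·3 = 9 | 3·1+2·0+1·6 = 9
Y: 3·4 = 12 | 3·0+2·2+1·8 = 12
A: 3·1 = 3 | 3·0+2·1+1·1 = 3
gcd(3,3,2,1) = 1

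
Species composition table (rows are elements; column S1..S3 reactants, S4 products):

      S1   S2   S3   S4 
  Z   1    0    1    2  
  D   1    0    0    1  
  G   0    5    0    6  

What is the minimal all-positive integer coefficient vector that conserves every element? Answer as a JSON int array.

Z: 5·1+6·0+5·1 = 10 | 5·2 = 10
D: 5·1+6·0+5·0 = 5 | 5·1 = 5
G: 5·0+6·5+5·0 = 30 | 5·6 = 30
gcd(5,6,5,5) = 1

Coefficients: [5, 6, 5, 5]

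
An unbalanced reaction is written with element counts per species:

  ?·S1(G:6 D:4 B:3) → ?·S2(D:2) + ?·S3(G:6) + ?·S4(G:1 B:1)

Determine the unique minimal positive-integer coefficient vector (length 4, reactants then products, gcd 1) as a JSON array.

Coefficients: [2, 4, 1, 6]

G: 2·6 = 12 | 4·0+1·6+6·1 = 12
D: 2·4 = 8 | 4·2+1·0+6·0 = 8
B: 2·3 = 6 | 4·0+1·0+6·1 = 6
gcd(2,4,1,6) = 1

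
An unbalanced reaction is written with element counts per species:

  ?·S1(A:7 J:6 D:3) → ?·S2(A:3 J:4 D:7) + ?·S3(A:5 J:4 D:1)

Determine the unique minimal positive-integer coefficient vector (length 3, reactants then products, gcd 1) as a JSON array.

A: 4·7 = 28 | 1·3+5·5 = 28
J: 4·6 = 24 | 1·4+5·4 = 24
D: 4·3 = 12 | 1·7+5·1 = 12
gcd(4,1,5) = 1

Coefficients: [4, 1, 5]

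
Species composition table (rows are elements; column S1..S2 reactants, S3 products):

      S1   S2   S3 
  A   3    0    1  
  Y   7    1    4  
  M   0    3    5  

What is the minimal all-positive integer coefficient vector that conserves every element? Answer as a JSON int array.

Coefficients: [1, 5, 3]

A: 1·3+5·0 = 3 | 3·1 = 3
Y: 1·7+5·1 = 12 | 3·4 = 12
M: 1·0+5·3 = 15 | 3·5 = 15
gcd(1,5,3) = 1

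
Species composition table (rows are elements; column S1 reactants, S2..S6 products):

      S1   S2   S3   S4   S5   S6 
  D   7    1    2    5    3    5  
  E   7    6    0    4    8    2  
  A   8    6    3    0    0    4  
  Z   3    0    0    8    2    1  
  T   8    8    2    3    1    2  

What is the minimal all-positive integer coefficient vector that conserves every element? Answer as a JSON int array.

Coefficients: [4, 2, 4, 1, 1, 2]

D: 4·7 = 28 | 2·1+4·2+1·5+1·3+2·5 = 28
E: 4·7 = 28 | 2·6+4·0+1·4+1·8+2·2 = 28
A: 4·8 = 32 | 2·6+4·3+1·0+1·0+2·4 = 32
Z: 4·3 = 12 | 2·0+4·0+1·8+1·2+2·1 = 12
T: 4·8 = 32 | 2·8+4·2+1·3+1·1+2·2 = 32
gcd(4,2,4,1,1,2) = 1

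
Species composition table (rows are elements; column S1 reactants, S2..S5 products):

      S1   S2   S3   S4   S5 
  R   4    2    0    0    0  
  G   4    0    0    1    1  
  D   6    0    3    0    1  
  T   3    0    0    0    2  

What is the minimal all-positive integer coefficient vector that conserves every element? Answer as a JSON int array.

Coefficients: [2, 4, 3, 5, 3]

R: 2·4 = 8 | 4·2+3·0+5·0+3·0 = 8
G: 2·4 = 8 | 4·0+3·0+5·1+3·1 = 8
D: 2·6 = 12 | 4·0+3·3+5·0+3·1 = 12
T: 2·3 = 6 | 4·0+3·0+5·0+3·2 = 6
gcd(2,4,3,5,3) = 1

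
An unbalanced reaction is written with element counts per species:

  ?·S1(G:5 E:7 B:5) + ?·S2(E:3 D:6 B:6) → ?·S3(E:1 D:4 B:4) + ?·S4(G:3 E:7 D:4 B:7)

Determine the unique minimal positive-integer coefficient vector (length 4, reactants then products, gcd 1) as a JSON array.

Coefficients: [3, 6, 4, 5]

G: 3·5+6·0 = 15 | 4·0+5·3 = 15
E: 3·7+6·3 = 39 | 4·1+5·7 = 39
D: 3·0+6·6 = 36 | 4·4+5·4 = 36
B: 3·5+6·6 = 51 | 4·4+5·7 = 51
gcd(3,6,4,5) = 1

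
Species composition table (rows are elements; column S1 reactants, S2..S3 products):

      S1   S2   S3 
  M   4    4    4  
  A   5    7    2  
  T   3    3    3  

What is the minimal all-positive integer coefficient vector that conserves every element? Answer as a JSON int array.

Coefficients: [5, 3, 2]

M: 5·4 = 20 | 3·4+2·4 = 20
A: 5·5 = 25 | 3·7+2·2 = 25
T: 5·3 = 15 | 3·3+2·3 = 15
gcd(5,3,2) = 1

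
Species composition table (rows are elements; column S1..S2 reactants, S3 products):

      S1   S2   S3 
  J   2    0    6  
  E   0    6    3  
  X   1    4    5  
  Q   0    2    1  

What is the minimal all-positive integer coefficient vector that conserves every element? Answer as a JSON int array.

Coefficients: [6, 1, 2]

J: 6·2+1·0 = 12 | 2·6 = 12
E: 6·0+1·6 = 6 | 2·3 = 6
X: 6·1+1·4 = 10 | 2·5 = 10
Q: 6·0+1·2 = 2 | 2·1 = 2
gcd(6,1,2) = 1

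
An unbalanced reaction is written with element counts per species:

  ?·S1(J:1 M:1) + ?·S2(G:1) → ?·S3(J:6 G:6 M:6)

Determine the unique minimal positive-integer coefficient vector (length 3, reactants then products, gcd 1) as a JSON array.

J: 6·1+6·0 = 6 | 1·6 = 6
G: 6·0+6·1 = 6 | 1·6 = 6
M: 6·1+6·0 = 6 | 1·6 = 6
gcd(6,6,1) = 1

Coefficients: [6, 6, 1]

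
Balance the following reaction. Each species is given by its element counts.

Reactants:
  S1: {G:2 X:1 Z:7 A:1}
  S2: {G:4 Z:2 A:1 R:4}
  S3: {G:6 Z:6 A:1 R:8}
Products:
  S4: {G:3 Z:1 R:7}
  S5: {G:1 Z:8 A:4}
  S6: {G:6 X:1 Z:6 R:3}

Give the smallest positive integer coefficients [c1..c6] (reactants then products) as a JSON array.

Coefficients: [5, 5, 2, 3, 3, 5]

G: 5·2+5·4+2·6 = 42 | 3·3+3·1+5·6 = 42
X: 5·1+5·0+2·0 = 5 | 3·0+3·0+5·1 = 5
Z: 5·7+5·2+2·6 = 57 | 3·1+3·8+5·6 = 57
A: 5·1+5·1+2·1 = 12 | 3·0+3·4+5·0 = 12
R: 5·0+5·4+2·8 = 36 | 3·7+3·0+5·3 = 36
gcd(5,5,2,3,3,5) = 1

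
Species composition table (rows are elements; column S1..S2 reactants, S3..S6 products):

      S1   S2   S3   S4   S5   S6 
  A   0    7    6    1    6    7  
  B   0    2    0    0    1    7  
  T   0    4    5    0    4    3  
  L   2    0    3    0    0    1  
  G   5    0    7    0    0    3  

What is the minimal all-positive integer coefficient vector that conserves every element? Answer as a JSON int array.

A: 2·0+5·7 = 35 | 1·6+4·1+3·6+1·7 = 35
B: 2·0+5·2 = 10 | 1·0+4·0+3·1+1·7 = 10
T: 2·0+5·4 = 20 | 1·5+4·0+3·4+1·3 = 20
L: 2·2+5·0 = 4 | 1·3+4·0+3·0+1·1 = 4
G: 2·5+5·0 = 10 | 1·7+4·0+3·0+1·3 = 10
gcd(2,5,1,4,3,1) = 1

Coefficients: [2, 5, 1, 4, 3, 1]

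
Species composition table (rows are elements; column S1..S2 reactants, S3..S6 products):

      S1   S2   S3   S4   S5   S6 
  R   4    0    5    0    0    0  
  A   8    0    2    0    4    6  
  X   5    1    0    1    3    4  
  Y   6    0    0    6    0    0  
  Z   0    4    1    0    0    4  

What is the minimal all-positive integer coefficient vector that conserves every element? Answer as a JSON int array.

R: 5·4+3·0 = 20 | 4·5+5·0+5·0+2·0 = 20
A: 5·8+3·0 = 40 | 4·2+5·0+5·4+2·6 = 40
X: 5·5+3·1 = 28 | 4·0+5·1+5·3+2·4 = 28
Y: 5·6+3·0 = 30 | 4·0+5·6+5·0+2·0 = 30
Z: 5·0+3·4 = 12 | 4·1+5·0+5·0+2·4 = 12
gcd(5,3,4,5,5,2) = 1

Coefficients: [5, 3, 4, 5, 5, 2]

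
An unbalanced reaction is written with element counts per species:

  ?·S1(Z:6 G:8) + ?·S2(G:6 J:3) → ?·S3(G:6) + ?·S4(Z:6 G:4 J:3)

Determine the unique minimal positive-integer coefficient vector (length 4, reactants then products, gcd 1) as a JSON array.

Coefficients: [3, 3, 5, 3]

Z: 3·6+3·0 = 18 | 5·0+3·6 = 18
G: 3·8+3·6 = 42 | 5·6+3·4 = 42
J: 3·0+3·3 = 9 | 5·0+3·3 = 9
gcd(3,3,5,3) = 1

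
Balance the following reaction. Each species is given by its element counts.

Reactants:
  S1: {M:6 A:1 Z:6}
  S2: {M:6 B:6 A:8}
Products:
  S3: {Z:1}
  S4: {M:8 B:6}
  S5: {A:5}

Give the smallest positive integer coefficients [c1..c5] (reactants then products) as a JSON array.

Coefficients: [1, 3, 6, 3, 5]

M: 1·6+3·6 = 24 | 6·0+3·8+5·0 = 24
B: 1·0+3·6 = 18 | 6·0+3·6+5·0 = 18
A: 1·1+3·8 = 25 | 6·0+3·0+5·5 = 25
Z: 1·6+3·0 = 6 | 6·1+3·0+5·0 = 6
gcd(1,3,6,3,5) = 1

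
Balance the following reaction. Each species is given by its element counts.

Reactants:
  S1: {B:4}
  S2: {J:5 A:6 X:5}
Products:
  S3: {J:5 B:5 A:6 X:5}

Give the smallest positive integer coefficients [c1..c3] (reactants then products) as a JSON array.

J: 5·0+4·5 = 20 | 4·5 = 20
B: 5·4+4·0 = 20 | 4·5 = 20
A: 5·0+4·6 = 24 | 4·6 = 24
X: 5·0+4·5 = 20 | 4·5 = 20
gcd(5,4,4) = 1

Coefficients: [5, 4, 4]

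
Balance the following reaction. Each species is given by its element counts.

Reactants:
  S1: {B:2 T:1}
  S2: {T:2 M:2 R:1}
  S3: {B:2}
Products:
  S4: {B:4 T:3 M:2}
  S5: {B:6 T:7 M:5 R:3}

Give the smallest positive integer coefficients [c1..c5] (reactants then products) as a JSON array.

B: 5·2+6·0+3·2 = 16 | 1·4+2·6 = 16
T: 5·1+6·2+3·0 = 17 | 1·3+2·7 = 17
M: 5·0+6·2+3·0 = 12 | 1·2+2·5 = 12
R: 5·0+6·1+3·0 = 6 | 1·0+2·3 = 6
gcd(5,6,3,1,2) = 1

Coefficients: [5, 6, 3, 1, 2]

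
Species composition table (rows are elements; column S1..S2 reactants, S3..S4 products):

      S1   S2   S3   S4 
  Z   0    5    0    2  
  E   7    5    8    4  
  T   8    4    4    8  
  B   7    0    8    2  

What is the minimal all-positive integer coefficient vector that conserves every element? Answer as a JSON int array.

Z: 6·0+2·5 = 10 | 4·0+5·2 = 10
E: 6·7+2·5 = 52 | 4·8+5·4 = 52
T: 6·8+2·4 = 56 | 4·4+5·8 = 56
B: 6·7+2·0 = 42 | 4·8+5·2 = 42
gcd(6,2,4,5) = 1

Coefficients: [6, 2, 4, 5]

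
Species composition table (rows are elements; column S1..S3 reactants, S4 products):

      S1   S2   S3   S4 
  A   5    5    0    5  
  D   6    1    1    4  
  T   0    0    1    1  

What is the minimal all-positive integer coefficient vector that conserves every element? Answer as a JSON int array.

Coefficients: [2, 3, 5, 5]

A: 2·5+3·5+5·0 = 25 | 5·5 = 25
D: 2·6+3·1+5·1 = 20 | 5·4 = 20
T: 2·0+3·0+5·1 = 5 | 5·1 = 5
gcd(2,3,5,5) = 1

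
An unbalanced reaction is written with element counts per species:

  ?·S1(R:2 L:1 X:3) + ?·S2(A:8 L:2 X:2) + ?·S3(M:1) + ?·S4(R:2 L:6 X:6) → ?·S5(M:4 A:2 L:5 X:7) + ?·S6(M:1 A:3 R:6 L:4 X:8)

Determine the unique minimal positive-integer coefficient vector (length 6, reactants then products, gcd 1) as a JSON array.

M: 5·0+1·0+6·1+1·0 = 6 | 1·4+2·1 = 6
A: 5·0+1·8+6·0+1·0 = 8 | 1·2+2·3 = 8
R: 5·2+1·0+6·0+1·2 = 12 | 1·0+2·6 = 12
L: 5·1+1·2+6·0+1·6 = 13 | 1·5+2·4 = 13
X: 5·3+1·2+6·0+1·6 = 23 | 1·7+2·8 = 23
gcd(5,1,6,1,1,2) = 1

Coefficients: [5, 1, 6, 1, 1, 2]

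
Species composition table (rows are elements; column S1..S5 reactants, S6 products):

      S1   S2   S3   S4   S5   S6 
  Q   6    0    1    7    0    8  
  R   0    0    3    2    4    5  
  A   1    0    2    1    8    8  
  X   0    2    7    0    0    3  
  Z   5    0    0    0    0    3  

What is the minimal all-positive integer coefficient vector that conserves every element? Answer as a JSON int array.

Q: 3·6+4·0+1·1+3·7+4·0 = 40 | 5·8 = 40
R: 3·0+4·0+1·3+3·2+4·4 = 25 | 5·5 = 25
A: 3·1+4·0+1·2+3·1+4·8 = 40 | 5·8 = 40
X: 3·0+4·2+1·7+3·0+4·0 = 15 | 5·3 = 15
Z: 3·5+4·0+1·0+3·0+4·0 = 15 | 5·3 = 15
gcd(3,4,1,3,4,5) = 1

Coefficients: [3, 4, 1, 3, 4, 5]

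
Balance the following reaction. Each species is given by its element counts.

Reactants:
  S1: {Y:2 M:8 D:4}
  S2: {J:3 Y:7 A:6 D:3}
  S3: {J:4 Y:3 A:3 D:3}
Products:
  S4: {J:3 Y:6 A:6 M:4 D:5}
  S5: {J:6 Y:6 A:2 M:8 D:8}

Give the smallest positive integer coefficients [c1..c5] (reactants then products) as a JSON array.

Coefficients: [5, 2, 6, 4, 3]

J: 5·0+2·3+6·4 = 30 | 4·3+3·6 = 30
Y: 5·2+2·7+6·3 = 42 | 4·6+3·6 = 42
A: 5·0+2·6+6·3 = 30 | 4·6+3·2 = 30
M: 5·8+2·0+6·0 = 40 | 4·4+3·8 = 40
D: 5·4+2·3+6·3 = 44 | 4·5+3·8 = 44
gcd(5,2,6,4,3) = 1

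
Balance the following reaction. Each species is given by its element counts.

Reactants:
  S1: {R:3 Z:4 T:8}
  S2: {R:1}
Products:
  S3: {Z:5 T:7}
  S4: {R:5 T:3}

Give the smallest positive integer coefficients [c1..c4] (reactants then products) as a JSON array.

Coefficients: [5, 5, 4, 4]

R: 5·3+5·1 = 20 | 4·0+4·5 = 20
Z: 5·4+5·0 = 20 | 4·5+4·0 = 20
T: 5·8+5·0 = 40 | 4·7+4·3 = 40
gcd(5,5,4,4) = 1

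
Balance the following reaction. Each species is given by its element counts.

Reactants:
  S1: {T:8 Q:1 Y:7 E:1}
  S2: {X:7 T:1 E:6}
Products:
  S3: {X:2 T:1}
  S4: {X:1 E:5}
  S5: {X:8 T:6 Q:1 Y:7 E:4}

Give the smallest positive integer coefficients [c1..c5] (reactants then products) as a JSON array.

Coefficients: [1, 3, 5, 3, 1]

X: 1·0+3·7 = 21 | 5·2+3·1+1·8 = 21
T: 1·8+3·1 = 11 | 5·1+3·0+1·6 = 11
Q: 1·1+3·0 = 1 | 5·0+3·0+1·1 = 1
Y: 1·7+3·0 = 7 | 5·0+3·0+1·7 = 7
E: 1·1+3·6 = 19 | 5·0+3·5+1·4 = 19
gcd(1,3,5,3,1) = 1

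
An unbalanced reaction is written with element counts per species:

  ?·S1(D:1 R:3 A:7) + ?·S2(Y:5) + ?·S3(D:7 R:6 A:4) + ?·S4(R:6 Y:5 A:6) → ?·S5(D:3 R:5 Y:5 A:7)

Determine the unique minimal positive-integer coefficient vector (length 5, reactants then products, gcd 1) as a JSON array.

Coefficients: [4, 5, 2, 1, 6]

D: 4·1+5·0+2·7+1·0 = 18 | 6·3 = 18
R: 4·3+5·0+2·6+1·6 = 30 | 6·5 = 30
Y: 4·0+5·5+2·0+1·5 = 30 | 6·5 = 30
A: 4·7+5·0+2·4+1·6 = 42 | 6·7 = 42
gcd(4,5,2,1,6) = 1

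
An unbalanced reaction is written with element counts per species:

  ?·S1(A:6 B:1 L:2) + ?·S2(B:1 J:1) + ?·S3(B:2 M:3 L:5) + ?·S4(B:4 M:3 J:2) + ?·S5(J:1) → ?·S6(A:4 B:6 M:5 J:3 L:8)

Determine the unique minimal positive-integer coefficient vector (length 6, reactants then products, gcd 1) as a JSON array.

A: 2·6+4·0+4·0+1·0+3·0 = 12 | 3·4 = 12
B: 2·1+4·1+4·2+1·4+3·0 = 18 | 3·6 = 18
M: 2·0+4·0+4·3+1·3+3·0 = 15 | 3·5 = 15
J: 2·0+4·1+4·0+1·2+3·1 = 9 | 3·3 = 9
L: 2·2+4·0+4·5+1·0+3·0 = 24 | 3·8 = 24
gcd(2,4,4,1,3,3) = 1

Coefficients: [2, 4, 4, 1, 3, 3]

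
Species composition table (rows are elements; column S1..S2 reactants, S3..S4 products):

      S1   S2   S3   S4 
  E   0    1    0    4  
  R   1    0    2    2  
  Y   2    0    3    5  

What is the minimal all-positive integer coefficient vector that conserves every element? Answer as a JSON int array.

Coefficients: [4, 4, 1, 1]

E: 4·0+4·1 = 4 | 1·0+1·4 = 4
R: 4·1+4·0 = 4 | 1·2+1·2 = 4
Y: 4·2+4·0 = 8 | 1·3+1·5 = 8
gcd(4,4,1,1) = 1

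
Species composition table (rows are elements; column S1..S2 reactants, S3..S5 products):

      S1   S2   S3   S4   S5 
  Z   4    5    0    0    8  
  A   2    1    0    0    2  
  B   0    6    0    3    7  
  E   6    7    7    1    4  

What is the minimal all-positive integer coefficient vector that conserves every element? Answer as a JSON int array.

Coefficients: [1, 4, 3, 1, 3]

Z: 1·4+4·5 = 24 | 3·0+1·0+3·8 = 24
A: 1·2+4·1 = 6 | 3·0+1·0+3·2 = 6
B: 1·0+4·6 = 24 | 3·0+1·3+3·7 = 24
E: 1·6+4·7 = 34 | 3·7+1·1+3·4 = 34
gcd(1,4,3,1,3) = 1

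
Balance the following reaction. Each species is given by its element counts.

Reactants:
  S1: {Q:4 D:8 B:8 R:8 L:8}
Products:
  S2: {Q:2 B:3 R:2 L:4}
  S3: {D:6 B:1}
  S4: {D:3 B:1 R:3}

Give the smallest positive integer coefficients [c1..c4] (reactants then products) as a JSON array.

Coefficients: [3, 6, 2, 4]

Q: 3·4 = 12 | 6·2+2·0+4·0 = 12
D: 3·8 = 24 | 6·0+2·6+4·3 = 24
B: 3·8 = 24 | 6·3+2·1+4·1 = 24
R: 3·8 = 24 | 6·2+2·0+4·3 = 24
L: 3·8 = 24 | 6·4+2·0+4·0 = 24
gcd(3,6,2,4) = 1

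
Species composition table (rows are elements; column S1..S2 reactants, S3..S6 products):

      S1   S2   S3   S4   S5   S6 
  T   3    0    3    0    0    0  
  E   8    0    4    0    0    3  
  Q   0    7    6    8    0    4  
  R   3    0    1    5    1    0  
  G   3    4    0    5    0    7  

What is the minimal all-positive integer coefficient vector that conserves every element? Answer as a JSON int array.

T: 3·3+6·0 = 9 | 3·3+1·0+1·0+4·0 = 9
E: 3·8+6·0 = 24 | 3·4+1·0+1·0+4·3 = 24
Q: 3·0+6·7 = 42 | 3·6+1·8+1·0+4·4 = 42
R: 3·3+6·0 = 9 | 3·1+1·5+1·1+4·0 = 9
G: 3·3+6·4 = 33 | 3·0+1·5+1·0+4·7 = 33
gcd(3,6,3,1,1,4) = 1

Coefficients: [3, 6, 3, 1, 1, 4]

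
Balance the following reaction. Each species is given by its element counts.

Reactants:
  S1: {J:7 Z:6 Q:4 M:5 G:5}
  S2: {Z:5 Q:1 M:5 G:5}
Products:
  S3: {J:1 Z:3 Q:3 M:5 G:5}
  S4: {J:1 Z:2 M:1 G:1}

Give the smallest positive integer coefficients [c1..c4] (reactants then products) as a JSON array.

J: 1·7+2·0 = 7 | 2·1+5·1 = 7
Z: 1·6+2·5 = 16 | 2·3+5·2 = 16
Q: 1·4+2·1 = 6 | 2·3+5·0 = 6
M: 1·5+2·5 = 15 | 2·5+5·1 = 15
G: 1·5+2·5 = 15 | 2·5+5·1 = 15
gcd(1,2,2,5) = 1

Coefficients: [1, 2, 2, 5]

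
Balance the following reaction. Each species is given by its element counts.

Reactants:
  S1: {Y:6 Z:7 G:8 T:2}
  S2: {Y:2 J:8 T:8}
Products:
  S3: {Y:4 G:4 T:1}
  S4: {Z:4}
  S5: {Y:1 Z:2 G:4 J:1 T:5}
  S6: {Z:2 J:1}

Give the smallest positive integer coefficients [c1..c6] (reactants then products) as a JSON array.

Coefficients: [4, 1, 6, 3, 2, 6]

Y: 4·6+1·2 = 26 | 6·4+3·0+2·1+6·0 = 26
Z: 4·7+1·0 = 28 | 6·0+3·4+2·2+6·2 = 28
G: 4·8+1·0 = 32 | 6·4+3·0+2·4+6·0 = 32
J: 4·0+1·8 = 8 | 6·0+3·0+2·1+6·1 = 8
T: 4·2+1·8 = 16 | 6·1+3·0+2·5+6·0 = 16
gcd(4,1,6,3,2,6) = 1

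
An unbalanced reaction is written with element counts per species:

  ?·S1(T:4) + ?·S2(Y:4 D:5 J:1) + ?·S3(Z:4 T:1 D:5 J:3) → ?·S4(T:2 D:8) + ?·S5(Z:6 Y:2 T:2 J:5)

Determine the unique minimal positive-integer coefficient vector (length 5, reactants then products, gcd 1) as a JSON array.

Z: 3·0+2·0+6·4 = 24 | 5·0+4·6 = 24
Y: 3·0+2·4+6·0 = 8 | 5·0+4·2 = 8
T: 3·4+2·0+6·1 = 18 | 5·2+4·2 = 18
D: 3·0+2·5+6·5 = 40 | 5·8+4·0 = 40
J: 3·0+2·1+6·3 = 20 | 5·0+4·5 = 20
gcd(3,2,6,5,4) = 1

Coefficients: [3, 2, 6, 5, 4]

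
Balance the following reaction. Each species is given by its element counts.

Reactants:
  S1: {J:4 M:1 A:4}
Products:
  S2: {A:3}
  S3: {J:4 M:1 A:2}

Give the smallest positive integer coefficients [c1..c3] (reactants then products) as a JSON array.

Coefficients: [3, 2, 3]

J: 3·4 = 12 | 2·0+3·4 = 12
M: 3·1 = 3 | 2·0+3·1 = 3
A: 3·4 = 12 | 2·3+3·2 = 12
gcd(3,2,3) = 1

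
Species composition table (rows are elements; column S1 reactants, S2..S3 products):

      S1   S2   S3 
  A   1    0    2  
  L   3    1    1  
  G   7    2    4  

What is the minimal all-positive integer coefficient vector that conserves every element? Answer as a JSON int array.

Coefficients: [2, 5, 1]

A: 2·1 = 2 | 5·0+1·2 = 2
L: 2·3 = 6 | 5·1+1·1 = 6
G: 2·7 = 14 | 5·2+1·4 = 14
gcd(2,5,1) = 1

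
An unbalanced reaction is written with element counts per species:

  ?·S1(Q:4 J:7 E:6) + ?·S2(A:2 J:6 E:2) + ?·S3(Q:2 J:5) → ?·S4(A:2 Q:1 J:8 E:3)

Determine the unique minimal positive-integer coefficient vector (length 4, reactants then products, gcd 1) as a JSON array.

Coefficients: [1, 6, 1, 6]

A: 1·0+6·2+1·0 = 12 | 6·2 = 12
Q: 1·4+6·0+1·2 = 6 | 6·1 = 6
J: 1·7+6·6+1·5 = 48 | 6·8 = 48
E: 1·6+6·2+1·0 = 18 | 6·3 = 18
gcd(1,6,1,6) = 1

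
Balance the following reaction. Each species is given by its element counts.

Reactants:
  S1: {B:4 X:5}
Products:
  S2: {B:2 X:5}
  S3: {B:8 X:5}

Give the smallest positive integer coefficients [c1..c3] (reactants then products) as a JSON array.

B: 3·4 = 12 | 2·2+1·8 = 12
X: 3·5 = 15 | 2·5+1·5 = 15
gcd(3,2,1) = 1

Coefficients: [3, 2, 1]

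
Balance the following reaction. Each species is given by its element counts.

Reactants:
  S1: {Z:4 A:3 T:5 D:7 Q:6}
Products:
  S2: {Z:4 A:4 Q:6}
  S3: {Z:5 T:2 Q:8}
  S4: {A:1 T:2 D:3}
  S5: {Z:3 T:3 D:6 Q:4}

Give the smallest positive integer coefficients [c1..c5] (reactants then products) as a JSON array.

Coefficients: [3, 1, 1, 5, 1]

Z: 3·4 = 12 | 1·4+1·5+5·0+1·3 = 12
A: 3·3 = 9 | 1·4+1·0+5·1+1·0 = 9
T: 3·5 = 15 | 1·0+1·2+5·2+1·3 = 15
D: 3·7 = 21 | 1·0+1·0+5·3+1·6 = 21
Q: 3·6 = 18 | 1·6+1·8+5·0+1·4 = 18
gcd(3,1,1,5,1) = 1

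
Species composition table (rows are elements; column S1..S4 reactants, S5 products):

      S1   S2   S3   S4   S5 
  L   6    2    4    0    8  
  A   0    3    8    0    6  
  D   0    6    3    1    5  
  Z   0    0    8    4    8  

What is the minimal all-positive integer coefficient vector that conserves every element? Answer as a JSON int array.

L: 4·6+2·2+3·4+4·0 = 40 | 5·8 = 40
A: 4·0+2·3+3·8+4·0 = 30 | 5·6 = 30
D: 4·0+2·6+3·3+4·1 = 25 | 5·5 = 25
Z: 4·0+2·0+3·8+4·4 = 40 | 5·8 = 40
gcd(4,2,3,4,5) = 1

Coefficients: [4, 2, 3, 4, 5]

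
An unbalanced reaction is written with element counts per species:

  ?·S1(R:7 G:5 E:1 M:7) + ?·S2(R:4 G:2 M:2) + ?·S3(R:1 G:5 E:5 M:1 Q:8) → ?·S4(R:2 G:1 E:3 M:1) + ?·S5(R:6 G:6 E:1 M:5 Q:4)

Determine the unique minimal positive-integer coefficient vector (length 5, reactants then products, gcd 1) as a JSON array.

R: 3·7+5·4+3·1 = 44 | 4·2+6·6 = 44
G: 3·5+5·2+3·5 = 40 | 4·1+6·6 = 40
E: 3·1+5·0+3·5 = 18 | 4·3+6·1 = 18
M: 3·7+5·2+3·1 = 34 | 4·1+6·5 = 34
Q: 3·0+5·0+3·8 = 24 | 4·0+6·4 = 24
gcd(3,5,3,4,6) = 1

Coefficients: [3, 5, 3, 4, 6]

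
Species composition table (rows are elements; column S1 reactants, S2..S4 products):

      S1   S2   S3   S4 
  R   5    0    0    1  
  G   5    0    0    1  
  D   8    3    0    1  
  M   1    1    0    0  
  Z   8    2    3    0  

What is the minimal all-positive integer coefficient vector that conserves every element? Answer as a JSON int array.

Coefficients: [1, 1, 2, 5]

R: 1·5 = 5 | 1·0+2·0+5·1 = 5
G: 1·5 = 5 | 1·0+2·0+5·1 = 5
D: 1·8 = 8 | 1·3+2·0+5·1 = 8
M: 1·1 = 1 | 1·1+2·0+5·0 = 1
Z: 1·8 = 8 | 1·2+2·3+5·0 = 8
gcd(1,1,2,5) = 1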